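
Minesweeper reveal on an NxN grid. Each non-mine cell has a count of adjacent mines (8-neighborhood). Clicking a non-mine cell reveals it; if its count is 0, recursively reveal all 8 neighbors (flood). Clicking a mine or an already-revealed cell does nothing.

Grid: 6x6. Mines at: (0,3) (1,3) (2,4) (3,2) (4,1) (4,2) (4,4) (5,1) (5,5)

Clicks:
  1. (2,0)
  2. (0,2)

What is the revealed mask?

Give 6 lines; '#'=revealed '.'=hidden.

Click 1 (2,0) count=0: revealed 11 new [(0,0) (0,1) (0,2) (1,0) (1,1) (1,2) (2,0) (2,1) (2,2) (3,0) (3,1)] -> total=11
Click 2 (0,2) count=2: revealed 0 new [(none)] -> total=11

Answer: ###...
###...
###...
##....
......
......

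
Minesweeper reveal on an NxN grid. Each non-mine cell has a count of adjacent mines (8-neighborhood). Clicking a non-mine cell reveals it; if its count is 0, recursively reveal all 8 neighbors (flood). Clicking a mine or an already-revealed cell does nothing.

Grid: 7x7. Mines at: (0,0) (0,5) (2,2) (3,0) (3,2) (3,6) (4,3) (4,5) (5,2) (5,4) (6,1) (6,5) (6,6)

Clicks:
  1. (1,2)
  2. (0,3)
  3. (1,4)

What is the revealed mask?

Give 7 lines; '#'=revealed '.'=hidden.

Click 1 (1,2) count=1: revealed 1 new [(1,2)] -> total=1
Click 2 (0,3) count=0: revealed 7 new [(0,1) (0,2) (0,3) (0,4) (1,1) (1,3) (1,4)] -> total=8
Click 3 (1,4) count=1: revealed 0 new [(none)] -> total=8

Answer: .####..
.####..
.......
.......
.......
.......
.......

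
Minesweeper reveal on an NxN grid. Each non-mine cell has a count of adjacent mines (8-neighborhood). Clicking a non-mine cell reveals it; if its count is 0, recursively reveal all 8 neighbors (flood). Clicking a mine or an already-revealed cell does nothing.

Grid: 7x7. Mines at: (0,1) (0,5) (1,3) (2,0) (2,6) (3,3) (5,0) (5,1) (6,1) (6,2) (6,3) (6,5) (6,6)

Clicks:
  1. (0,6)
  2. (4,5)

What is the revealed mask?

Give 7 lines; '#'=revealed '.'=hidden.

Answer: ......#
.......
.......
....###
....###
....###
.......

Derivation:
Click 1 (0,6) count=1: revealed 1 new [(0,6)] -> total=1
Click 2 (4,5) count=0: revealed 9 new [(3,4) (3,5) (3,6) (4,4) (4,5) (4,6) (5,4) (5,5) (5,6)] -> total=10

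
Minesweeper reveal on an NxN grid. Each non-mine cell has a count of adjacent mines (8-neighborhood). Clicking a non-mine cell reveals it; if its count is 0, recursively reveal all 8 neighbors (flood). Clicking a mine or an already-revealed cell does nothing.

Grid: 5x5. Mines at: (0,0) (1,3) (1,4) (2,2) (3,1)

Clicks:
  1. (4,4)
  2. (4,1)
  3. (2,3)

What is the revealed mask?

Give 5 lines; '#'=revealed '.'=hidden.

Click 1 (4,4) count=0: revealed 8 new [(2,3) (2,4) (3,2) (3,3) (3,4) (4,2) (4,3) (4,4)] -> total=8
Click 2 (4,1) count=1: revealed 1 new [(4,1)] -> total=9
Click 3 (2,3) count=3: revealed 0 new [(none)] -> total=9

Answer: .....
.....
...##
..###
.####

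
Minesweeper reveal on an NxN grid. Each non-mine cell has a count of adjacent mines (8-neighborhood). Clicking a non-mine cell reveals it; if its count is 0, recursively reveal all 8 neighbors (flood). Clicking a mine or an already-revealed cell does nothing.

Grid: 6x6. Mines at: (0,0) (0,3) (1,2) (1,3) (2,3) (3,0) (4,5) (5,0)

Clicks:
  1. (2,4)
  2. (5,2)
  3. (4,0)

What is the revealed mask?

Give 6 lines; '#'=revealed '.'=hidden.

Click 1 (2,4) count=2: revealed 1 new [(2,4)] -> total=1
Click 2 (5,2) count=0: revealed 12 new [(3,1) (3,2) (3,3) (3,4) (4,1) (4,2) (4,3) (4,4) (5,1) (5,2) (5,3) (5,4)] -> total=13
Click 3 (4,0) count=2: revealed 1 new [(4,0)] -> total=14

Answer: ......
......
....#.
.####.
#####.
.####.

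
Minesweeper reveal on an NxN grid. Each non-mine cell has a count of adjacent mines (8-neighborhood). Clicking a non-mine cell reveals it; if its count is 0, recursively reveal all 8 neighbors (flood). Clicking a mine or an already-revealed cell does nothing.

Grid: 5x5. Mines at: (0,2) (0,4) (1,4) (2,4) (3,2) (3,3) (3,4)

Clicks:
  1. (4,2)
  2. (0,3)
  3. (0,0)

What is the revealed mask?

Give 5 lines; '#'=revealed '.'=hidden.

Answer: ##.#.
##...
##...
##...
###..

Derivation:
Click 1 (4,2) count=2: revealed 1 new [(4,2)] -> total=1
Click 2 (0,3) count=3: revealed 1 new [(0,3)] -> total=2
Click 3 (0,0) count=0: revealed 10 new [(0,0) (0,1) (1,0) (1,1) (2,0) (2,1) (3,0) (3,1) (4,0) (4,1)] -> total=12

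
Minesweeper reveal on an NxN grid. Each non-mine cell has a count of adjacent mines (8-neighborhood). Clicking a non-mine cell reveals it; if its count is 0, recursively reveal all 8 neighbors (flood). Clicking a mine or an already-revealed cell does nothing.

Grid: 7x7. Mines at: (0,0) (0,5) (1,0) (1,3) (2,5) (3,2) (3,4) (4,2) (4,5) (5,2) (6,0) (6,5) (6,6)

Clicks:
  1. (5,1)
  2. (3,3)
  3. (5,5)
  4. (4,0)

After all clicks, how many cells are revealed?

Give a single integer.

Answer: 10

Derivation:
Click 1 (5,1) count=3: revealed 1 new [(5,1)] -> total=1
Click 2 (3,3) count=3: revealed 1 new [(3,3)] -> total=2
Click 3 (5,5) count=3: revealed 1 new [(5,5)] -> total=3
Click 4 (4,0) count=0: revealed 7 new [(2,0) (2,1) (3,0) (3,1) (4,0) (4,1) (5,0)] -> total=10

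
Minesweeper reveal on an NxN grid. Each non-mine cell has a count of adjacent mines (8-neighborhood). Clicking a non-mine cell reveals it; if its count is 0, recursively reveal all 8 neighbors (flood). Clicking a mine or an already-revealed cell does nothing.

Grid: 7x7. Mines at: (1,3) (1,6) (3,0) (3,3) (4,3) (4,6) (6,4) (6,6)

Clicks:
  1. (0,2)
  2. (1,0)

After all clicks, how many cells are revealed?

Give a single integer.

Answer: 9

Derivation:
Click 1 (0,2) count=1: revealed 1 new [(0,2)] -> total=1
Click 2 (1,0) count=0: revealed 8 new [(0,0) (0,1) (1,0) (1,1) (1,2) (2,0) (2,1) (2,2)] -> total=9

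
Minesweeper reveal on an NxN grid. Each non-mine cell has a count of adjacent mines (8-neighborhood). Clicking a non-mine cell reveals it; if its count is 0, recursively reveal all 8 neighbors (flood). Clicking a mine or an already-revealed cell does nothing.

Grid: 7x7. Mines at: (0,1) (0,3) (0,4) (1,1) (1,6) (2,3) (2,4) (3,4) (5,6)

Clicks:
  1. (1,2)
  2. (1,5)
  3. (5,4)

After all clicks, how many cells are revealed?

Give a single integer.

Click 1 (1,2) count=4: revealed 1 new [(1,2)] -> total=1
Click 2 (1,5) count=3: revealed 1 new [(1,5)] -> total=2
Click 3 (5,4) count=0: revealed 25 new [(2,0) (2,1) (2,2) (3,0) (3,1) (3,2) (3,3) (4,0) (4,1) (4,2) (4,3) (4,4) (4,5) (5,0) (5,1) (5,2) (5,3) (5,4) (5,5) (6,0) (6,1) (6,2) (6,3) (6,4) (6,5)] -> total=27

Answer: 27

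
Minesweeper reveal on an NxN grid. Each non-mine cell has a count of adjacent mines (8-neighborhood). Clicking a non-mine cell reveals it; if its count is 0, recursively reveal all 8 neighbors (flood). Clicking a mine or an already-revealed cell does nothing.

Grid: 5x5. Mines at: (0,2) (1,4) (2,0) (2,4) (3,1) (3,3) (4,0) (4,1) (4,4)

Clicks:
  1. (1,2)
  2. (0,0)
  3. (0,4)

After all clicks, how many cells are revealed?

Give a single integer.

Answer: 6

Derivation:
Click 1 (1,2) count=1: revealed 1 new [(1,2)] -> total=1
Click 2 (0,0) count=0: revealed 4 new [(0,0) (0,1) (1,0) (1,1)] -> total=5
Click 3 (0,4) count=1: revealed 1 new [(0,4)] -> total=6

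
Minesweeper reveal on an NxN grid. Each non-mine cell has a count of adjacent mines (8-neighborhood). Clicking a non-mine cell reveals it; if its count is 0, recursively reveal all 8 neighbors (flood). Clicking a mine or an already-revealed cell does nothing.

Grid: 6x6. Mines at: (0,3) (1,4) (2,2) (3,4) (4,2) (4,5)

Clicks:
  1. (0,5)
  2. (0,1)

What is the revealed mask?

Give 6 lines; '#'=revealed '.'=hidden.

Answer: ###..#
###...
##....
##....
##....
##....

Derivation:
Click 1 (0,5) count=1: revealed 1 new [(0,5)] -> total=1
Click 2 (0,1) count=0: revealed 14 new [(0,0) (0,1) (0,2) (1,0) (1,1) (1,2) (2,0) (2,1) (3,0) (3,1) (4,0) (4,1) (5,0) (5,1)] -> total=15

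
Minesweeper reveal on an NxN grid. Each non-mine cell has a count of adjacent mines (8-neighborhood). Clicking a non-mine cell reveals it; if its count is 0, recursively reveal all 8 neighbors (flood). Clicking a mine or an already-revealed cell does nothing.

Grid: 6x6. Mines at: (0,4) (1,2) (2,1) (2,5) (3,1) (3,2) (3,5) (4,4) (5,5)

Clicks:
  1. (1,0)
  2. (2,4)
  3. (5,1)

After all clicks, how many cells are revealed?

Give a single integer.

Click 1 (1,0) count=1: revealed 1 new [(1,0)] -> total=1
Click 2 (2,4) count=2: revealed 1 new [(2,4)] -> total=2
Click 3 (5,1) count=0: revealed 8 new [(4,0) (4,1) (4,2) (4,3) (5,0) (5,1) (5,2) (5,3)] -> total=10

Answer: 10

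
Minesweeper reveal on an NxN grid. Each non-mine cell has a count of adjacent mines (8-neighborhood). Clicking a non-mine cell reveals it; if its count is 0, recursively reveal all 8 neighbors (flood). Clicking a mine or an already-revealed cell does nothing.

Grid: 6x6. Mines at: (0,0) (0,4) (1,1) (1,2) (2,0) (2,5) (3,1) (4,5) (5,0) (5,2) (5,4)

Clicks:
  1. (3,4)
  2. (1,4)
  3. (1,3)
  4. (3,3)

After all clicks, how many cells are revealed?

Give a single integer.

Answer: 11

Derivation:
Click 1 (3,4) count=2: revealed 1 new [(3,4)] -> total=1
Click 2 (1,4) count=2: revealed 1 new [(1,4)] -> total=2
Click 3 (1,3) count=2: revealed 1 new [(1,3)] -> total=3
Click 4 (3,3) count=0: revealed 8 new [(2,2) (2,3) (2,4) (3,2) (3,3) (4,2) (4,3) (4,4)] -> total=11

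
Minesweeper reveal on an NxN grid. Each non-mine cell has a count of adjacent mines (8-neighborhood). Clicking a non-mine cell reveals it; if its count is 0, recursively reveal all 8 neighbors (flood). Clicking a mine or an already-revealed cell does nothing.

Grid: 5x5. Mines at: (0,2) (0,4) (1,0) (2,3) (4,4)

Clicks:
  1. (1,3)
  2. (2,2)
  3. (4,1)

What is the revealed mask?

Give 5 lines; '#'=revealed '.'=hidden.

Click 1 (1,3) count=3: revealed 1 new [(1,3)] -> total=1
Click 2 (2,2) count=1: revealed 1 new [(2,2)] -> total=2
Click 3 (4,1) count=0: revealed 10 new [(2,0) (2,1) (3,0) (3,1) (3,2) (3,3) (4,0) (4,1) (4,2) (4,3)] -> total=12

Answer: .....
...#.
###..
####.
####.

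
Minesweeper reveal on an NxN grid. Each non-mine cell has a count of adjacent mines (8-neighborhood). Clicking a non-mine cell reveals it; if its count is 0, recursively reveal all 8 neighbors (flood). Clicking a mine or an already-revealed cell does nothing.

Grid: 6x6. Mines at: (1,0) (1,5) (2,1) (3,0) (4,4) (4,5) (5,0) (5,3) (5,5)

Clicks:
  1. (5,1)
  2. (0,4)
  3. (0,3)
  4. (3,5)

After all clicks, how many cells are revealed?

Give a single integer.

Answer: 16

Derivation:
Click 1 (5,1) count=1: revealed 1 new [(5,1)] -> total=1
Click 2 (0,4) count=1: revealed 1 new [(0,4)] -> total=2
Click 3 (0,3) count=0: revealed 13 new [(0,1) (0,2) (0,3) (1,1) (1,2) (1,3) (1,4) (2,2) (2,3) (2,4) (3,2) (3,3) (3,4)] -> total=15
Click 4 (3,5) count=2: revealed 1 new [(3,5)] -> total=16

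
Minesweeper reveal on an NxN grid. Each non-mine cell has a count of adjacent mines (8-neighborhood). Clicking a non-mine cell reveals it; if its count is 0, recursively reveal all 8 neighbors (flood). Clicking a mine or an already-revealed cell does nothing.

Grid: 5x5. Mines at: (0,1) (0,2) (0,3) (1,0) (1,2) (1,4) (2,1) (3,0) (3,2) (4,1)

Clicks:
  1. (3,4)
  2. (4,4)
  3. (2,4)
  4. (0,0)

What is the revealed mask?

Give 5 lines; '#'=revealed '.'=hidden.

Click 1 (3,4) count=0: revealed 6 new [(2,3) (2,4) (3,3) (3,4) (4,3) (4,4)] -> total=6
Click 2 (4,4) count=0: revealed 0 new [(none)] -> total=6
Click 3 (2,4) count=1: revealed 0 new [(none)] -> total=6
Click 4 (0,0) count=2: revealed 1 new [(0,0)] -> total=7

Answer: #....
.....
...##
...##
...##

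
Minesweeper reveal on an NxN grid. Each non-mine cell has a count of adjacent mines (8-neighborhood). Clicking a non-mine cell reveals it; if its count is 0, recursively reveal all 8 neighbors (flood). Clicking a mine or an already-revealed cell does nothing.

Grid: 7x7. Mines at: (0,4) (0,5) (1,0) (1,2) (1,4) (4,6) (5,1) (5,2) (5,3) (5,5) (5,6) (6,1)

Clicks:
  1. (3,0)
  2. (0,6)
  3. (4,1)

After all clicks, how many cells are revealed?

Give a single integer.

Click 1 (3,0) count=0: revealed 18 new [(2,0) (2,1) (2,2) (2,3) (2,4) (2,5) (3,0) (3,1) (3,2) (3,3) (3,4) (3,5) (4,0) (4,1) (4,2) (4,3) (4,4) (4,5)] -> total=18
Click 2 (0,6) count=1: revealed 1 new [(0,6)] -> total=19
Click 3 (4,1) count=2: revealed 0 new [(none)] -> total=19

Answer: 19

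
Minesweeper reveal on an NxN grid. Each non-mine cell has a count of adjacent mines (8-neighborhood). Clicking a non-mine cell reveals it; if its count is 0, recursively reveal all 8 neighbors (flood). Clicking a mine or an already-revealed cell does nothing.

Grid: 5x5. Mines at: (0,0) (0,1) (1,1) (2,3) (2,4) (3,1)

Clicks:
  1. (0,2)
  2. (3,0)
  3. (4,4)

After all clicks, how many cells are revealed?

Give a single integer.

Click 1 (0,2) count=2: revealed 1 new [(0,2)] -> total=1
Click 2 (3,0) count=1: revealed 1 new [(3,0)] -> total=2
Click 3 (4,4) count=0: revealed 6 new [(3,2) (3,3) (3,4) (4,2) (4,3) (4,4)] -> total=8

Answer: 8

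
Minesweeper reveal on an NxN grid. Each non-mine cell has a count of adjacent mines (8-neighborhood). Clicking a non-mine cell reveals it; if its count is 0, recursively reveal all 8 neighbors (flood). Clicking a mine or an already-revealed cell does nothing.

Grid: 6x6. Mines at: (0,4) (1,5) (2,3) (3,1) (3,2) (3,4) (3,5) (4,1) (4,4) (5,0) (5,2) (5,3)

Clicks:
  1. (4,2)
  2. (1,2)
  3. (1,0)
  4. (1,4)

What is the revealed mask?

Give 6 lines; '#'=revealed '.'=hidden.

Answer: ####..
#####.
###...
......
..#...
......

Derivation:
Click 1 (4,2) count=5: revealed 1 new [(4,2)] -> total=1
Click 2 (1,2) count=1: revealed 1 new [(1,2)] -> total=2
Click 3 (1,0) count=0: revealed 10 new [(0,0) (0,1) (0,2) (0,3) (1,0) (1,1) (1,3) (2,0) (2,1) (2,2)] -> total=12
Click 4 (1,4) count=3: revealed 1 new [(1,4)] -> total=13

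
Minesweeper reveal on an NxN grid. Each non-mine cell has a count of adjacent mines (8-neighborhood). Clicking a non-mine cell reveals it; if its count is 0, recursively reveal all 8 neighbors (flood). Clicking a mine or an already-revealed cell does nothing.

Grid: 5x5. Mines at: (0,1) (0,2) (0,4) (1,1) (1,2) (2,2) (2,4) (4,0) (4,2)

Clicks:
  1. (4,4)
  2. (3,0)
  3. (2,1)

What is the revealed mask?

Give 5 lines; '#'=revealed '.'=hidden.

Answer: .....
.....
.#...
#..##
...##

Derivation:
Click 1 (4,4) count=0: revealed 4 new [(3,3) (3,4) (4,3) (4,4)] -> total=4
Click 2 (3,0) count=1: revealed 1 new [(3,0)] -> total=5
Click 3 (2,1) count=3: revealed 1 new [(2,1)] -> total=6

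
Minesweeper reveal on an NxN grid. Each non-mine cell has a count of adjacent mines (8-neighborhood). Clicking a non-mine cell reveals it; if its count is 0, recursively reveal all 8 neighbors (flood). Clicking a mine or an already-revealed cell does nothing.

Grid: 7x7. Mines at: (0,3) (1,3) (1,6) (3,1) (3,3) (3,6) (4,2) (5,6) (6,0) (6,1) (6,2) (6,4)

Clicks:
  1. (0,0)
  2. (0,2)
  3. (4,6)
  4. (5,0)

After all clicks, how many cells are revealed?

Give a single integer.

Answer: 11

Derivation:
Click 1 (0,0) count=0: revealed 9 new [(0,0) (0,1) (0,2) (1,0) (1,1) (1,2) (2,0) (2,1) (2,2)] -> total=9
Click 2 (0,2) count=2: revealed 0 new [(none)] -> total=9
Click 3 (4,6) count=2: revealed 1 new [(4,6)] -> total=10
Click 4 (5,0) count=2: revealed 1 new [(5,0)] -> total=11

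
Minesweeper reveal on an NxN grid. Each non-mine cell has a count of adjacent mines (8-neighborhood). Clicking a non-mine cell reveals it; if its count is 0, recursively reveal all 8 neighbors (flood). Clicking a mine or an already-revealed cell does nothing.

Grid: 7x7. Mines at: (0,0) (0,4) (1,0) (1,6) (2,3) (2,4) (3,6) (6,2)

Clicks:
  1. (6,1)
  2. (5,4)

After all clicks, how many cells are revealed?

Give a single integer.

Answer: 29

Derivation:
Click 1 (6,1) count=1: revealed 1 new [(6,1)] -> total=1
Click 2 (5,4) count=0: revealed 28 new [(2,0) (2,1) (2,2) (3,0) (3,1) (3,2) (3,3) (3,4) (3,5) (4,0) (4,1) (4,2) (4,3) (4,4) (4,5) (4,6) (5,0) (5,1) (5,2) (5,3) (5,4) (5,5) (5,6) (6,0) (6,3) (6,4) (6,5) (6,6)] -> total=29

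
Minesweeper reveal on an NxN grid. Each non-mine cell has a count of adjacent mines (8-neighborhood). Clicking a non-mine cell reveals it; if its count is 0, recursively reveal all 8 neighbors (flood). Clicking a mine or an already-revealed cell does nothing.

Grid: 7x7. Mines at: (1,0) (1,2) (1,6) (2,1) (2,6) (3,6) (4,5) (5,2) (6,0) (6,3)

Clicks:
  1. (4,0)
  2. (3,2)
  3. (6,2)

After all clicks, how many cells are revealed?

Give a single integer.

Answer: 8

Derivation:
Click 1 (4,0) count=0: revealed 6 new [(3,0) (3,1) (4,0) (4,1) (5,0) (5,1)] -> total=6
Click 2 (3,2) count=1: revealed 1 new [(3,2)] -> total=7
Click 3 (6,2) count=2: revealed 1 new [(6,2)] -> total=8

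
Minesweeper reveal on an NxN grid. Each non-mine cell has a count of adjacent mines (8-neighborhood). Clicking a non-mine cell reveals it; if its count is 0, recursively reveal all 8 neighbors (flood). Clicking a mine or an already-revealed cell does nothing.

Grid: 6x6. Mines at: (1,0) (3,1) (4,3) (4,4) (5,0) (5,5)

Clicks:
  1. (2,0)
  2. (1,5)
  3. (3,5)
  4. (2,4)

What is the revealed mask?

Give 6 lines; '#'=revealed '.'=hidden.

Click 1 (2,0) count=2: revealed 1 new [(2,0)] -> total=1
Click 2 (1,5) count=0: revealed 19 new [(0,1) (0,2) (0,3) (0,4) (0,5) (1,1) (1,2) (1,3) (1,4) (1,5) (2,1) (2,2) (2,3) (2,4) (2,5) (3,2) (3,3) (3,4) (3,5)] -> total=20
Click 3 (3,5) count=1: revealed 0 new [(none)] -> total=20
Click 4 (2,4) count=0: revealed 0 new [(none)] -> total=20

Answer: .#####
.#####
######
..####
......
......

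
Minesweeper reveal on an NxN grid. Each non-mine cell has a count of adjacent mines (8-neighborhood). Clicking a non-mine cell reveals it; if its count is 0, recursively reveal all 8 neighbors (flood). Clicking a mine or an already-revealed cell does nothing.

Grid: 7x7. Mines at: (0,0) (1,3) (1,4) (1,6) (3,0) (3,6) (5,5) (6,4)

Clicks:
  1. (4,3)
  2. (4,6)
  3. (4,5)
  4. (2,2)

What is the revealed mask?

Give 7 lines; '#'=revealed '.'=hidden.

Answer: .......
.......
.#####.
.#####.
#######
#####..
####...

Derivation:
Click 1 (4,3) count=0: revealed 25 new [(2,1) (2,2) (2,3) (2,4) (2,5) (3,1) (3,2) (3,3) (3,4) (3,5) (4,0) (4,1) (4,2) (4,3) (4,4) (4,5) (5,0) (5,1) (5,2) (5,3) (5,4) (6,0) (6,1) (6,2) (6,3)] -> total=25
Click 2 (4,6) count=2: revealed 1 new [(4,6)] -> total=26
Click 3 (4,5) count=2: revealed 0 new [(none)] -> total=26
Click 4 (2,2) count=1: revealed 0 new [(none)] -> total=26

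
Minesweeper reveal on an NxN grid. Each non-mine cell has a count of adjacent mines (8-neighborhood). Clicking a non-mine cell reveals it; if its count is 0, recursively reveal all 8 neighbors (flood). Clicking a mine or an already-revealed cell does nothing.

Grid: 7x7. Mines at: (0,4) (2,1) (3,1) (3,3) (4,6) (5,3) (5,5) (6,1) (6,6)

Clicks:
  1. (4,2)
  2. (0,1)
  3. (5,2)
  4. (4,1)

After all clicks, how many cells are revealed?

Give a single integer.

Click 1 (4,2) count=3: revealed 1 new [(4,2)] -> total=1
Click 2 (0,1) count=0: revealed 8 new [(0,0) (0,1) (0,2) (0,3) (1,0) (1,1) (1,2) (1,3)] -> total=9
Click 3 (5,2) count=2: revealed 1 new [(5,2)] -> total=10
Click 4 (4,1) count=1: revealed 1 new [(4,1)] -> total=11

Answer: 11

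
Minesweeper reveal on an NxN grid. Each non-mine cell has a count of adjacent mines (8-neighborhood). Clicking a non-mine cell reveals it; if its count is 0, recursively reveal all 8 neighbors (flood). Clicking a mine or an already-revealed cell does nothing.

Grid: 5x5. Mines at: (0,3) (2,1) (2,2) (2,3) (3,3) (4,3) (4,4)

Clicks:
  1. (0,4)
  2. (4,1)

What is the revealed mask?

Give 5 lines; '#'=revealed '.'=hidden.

Click 1 (0,4) count=1: revealed 1 new [(0,4)] -> total=1
Click 2 (4,1) count=0: revealed 6 new [(3,0) (3,1) (3,2) (4,0) (4,1) (4,2)] -> total=7

Answer: ....#
.....
.....
###..
###..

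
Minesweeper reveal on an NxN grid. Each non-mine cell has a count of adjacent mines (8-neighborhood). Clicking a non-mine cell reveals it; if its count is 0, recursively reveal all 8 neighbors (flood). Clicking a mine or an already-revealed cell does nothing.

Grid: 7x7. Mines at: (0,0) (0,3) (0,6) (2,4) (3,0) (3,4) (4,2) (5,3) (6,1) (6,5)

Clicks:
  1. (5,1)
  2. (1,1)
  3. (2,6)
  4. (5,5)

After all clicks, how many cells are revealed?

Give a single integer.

Click 1 (5,1) count=2: revealed 1 new [(5,1)] -> total=1
Click 2 (1,1) count=1: revealed 1 new [(1,1)] -> total=2
Click 3 (2,6) count=0: revealed 10 new [(1,5) (1,6) (2,5) (2,6) (3,5) (3,6) (4,5) (4,6) (5,5) (5,6)] -> total=12
Click 4 (5,5) count=1: revealed 0 new [(none)] -> total=12

Answer: 12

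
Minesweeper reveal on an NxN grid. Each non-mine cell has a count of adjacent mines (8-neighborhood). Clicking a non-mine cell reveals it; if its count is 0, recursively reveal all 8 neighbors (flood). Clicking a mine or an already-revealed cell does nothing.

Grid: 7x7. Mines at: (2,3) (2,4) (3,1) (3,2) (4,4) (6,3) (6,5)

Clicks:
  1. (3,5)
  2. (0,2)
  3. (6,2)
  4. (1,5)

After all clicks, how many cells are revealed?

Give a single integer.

Click 1 (3,5) count=2: revealed 1 new [(3,5)] -> total=1
Click 2 (0,2) count=0: revealed 24 new [(0,0) (0,1) (0,2) (0,3) (0,4) (0,5) (0,6) (1,0) (1,1) (1,2) (1,3) (1,4) (1,5) (1,6) (2,0) (2,1) (2,2) (2,5) (2,6) (3,6) (4,5) (4,6) (5,5) (5,6)] -> total=25
Click 3 (6,2) count=1: revealed 1 new [(6,2)] -> total=26
Click 4 (1,5) count=1: revealed 0 new [(none)] -> total=26

Answer: 26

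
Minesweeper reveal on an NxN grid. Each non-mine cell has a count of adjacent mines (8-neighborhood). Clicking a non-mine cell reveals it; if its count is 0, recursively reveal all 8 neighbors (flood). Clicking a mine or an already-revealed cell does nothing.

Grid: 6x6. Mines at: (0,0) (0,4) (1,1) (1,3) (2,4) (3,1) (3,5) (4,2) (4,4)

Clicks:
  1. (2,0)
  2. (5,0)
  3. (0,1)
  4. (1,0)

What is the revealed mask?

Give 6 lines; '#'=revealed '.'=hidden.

Click 1 (2,0) count=2: revealed 1 new [(2,0)] -> total=1
Click 2 (5,0) count=0: revealed 4 new [(4,0) (4,1) (5,0) (5,1)] -> total=5
Click 3 (0,1) count=2: revealed 1 new [(0,1)] -> total=6
Click 4 (1,0) count=2: revealed 1 new [(1,0)] -> total=7

Answer: .#....
#.....
#.....
......
##....
##....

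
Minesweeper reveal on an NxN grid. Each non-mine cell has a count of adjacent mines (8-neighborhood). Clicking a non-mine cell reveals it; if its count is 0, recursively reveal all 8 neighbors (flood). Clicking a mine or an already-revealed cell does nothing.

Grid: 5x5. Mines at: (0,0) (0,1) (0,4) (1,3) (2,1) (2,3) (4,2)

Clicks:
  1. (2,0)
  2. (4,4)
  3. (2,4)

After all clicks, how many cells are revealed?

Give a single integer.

Answer: 6

Derivation:
Click 1 (2,0) count=1: revealed 1 new [(2,0)] -> total=1
Click 2 (4,4) count=0: revealed 4 new [(3,3) (3,4) (4,3) (4,4)] -> total=5
Click 3 (2,4) count=2: revealed 1 new [(2,4)] -> total=6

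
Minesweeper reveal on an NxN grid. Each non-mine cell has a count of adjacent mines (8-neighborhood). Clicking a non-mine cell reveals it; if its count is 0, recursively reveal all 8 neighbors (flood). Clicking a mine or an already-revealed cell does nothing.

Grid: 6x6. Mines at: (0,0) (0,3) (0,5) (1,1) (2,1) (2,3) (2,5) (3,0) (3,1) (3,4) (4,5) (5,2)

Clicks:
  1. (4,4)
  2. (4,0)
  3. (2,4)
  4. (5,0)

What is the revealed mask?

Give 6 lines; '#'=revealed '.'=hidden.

Click 1 (4,4) count=2: revealed 1 new [(4,4)] -> total=1
Click 2 (4,0) count=2: revealed 1 new [(4,0)] -> total=2
Click 3 (2,4) count=3: revealed 1 new [(2,4)] -> total=3
Click 4 (5,0) count=0: revealed 3 new [(4,1) (5,0) (5,1)] -> total=6

Answer: ......
......
....#.
......
##..#.
##....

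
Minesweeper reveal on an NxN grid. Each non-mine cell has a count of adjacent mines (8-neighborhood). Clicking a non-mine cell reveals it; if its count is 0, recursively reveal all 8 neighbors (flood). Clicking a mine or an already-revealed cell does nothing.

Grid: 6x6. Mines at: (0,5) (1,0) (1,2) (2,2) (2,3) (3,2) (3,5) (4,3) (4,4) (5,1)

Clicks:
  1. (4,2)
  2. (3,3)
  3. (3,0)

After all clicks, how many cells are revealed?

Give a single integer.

Click 1 (4,2) count=3: revealed 1 new [(4,2)] -> total=1
Click 2 (3,3) count=5: revealed 1 new [(3,3)] -> total=2
Click 3 (3,0) count=0: revealed 6 new [(2,0) (2,1) (3,0) (3,1) (4,0) (4,1)] -> total=8

Answer: 8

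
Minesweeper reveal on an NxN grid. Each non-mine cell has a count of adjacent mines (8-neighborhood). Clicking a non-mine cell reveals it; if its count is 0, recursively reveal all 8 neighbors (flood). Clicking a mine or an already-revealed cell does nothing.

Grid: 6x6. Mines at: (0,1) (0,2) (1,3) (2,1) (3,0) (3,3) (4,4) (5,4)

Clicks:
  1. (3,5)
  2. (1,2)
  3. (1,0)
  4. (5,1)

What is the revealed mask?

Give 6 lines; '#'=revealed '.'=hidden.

Click 1 (3,5) count=1: revealed 1 new [(3,5)] -> total=1
Click 2 (1,2) count=4: revealed 1 new [(1,2)] -> total=2
Click 3 (1,0) count=2: revealed 1 new [(1,0)] -> total=3
Click 4 (5,1) count=0: revealed 8 new [(4,0) (4,1) (4,2) (4,3) (5,0) (5,1) (5,2) (5,3)] -> total=11

Answer: ......
#.#...
......
.....#
####..
####..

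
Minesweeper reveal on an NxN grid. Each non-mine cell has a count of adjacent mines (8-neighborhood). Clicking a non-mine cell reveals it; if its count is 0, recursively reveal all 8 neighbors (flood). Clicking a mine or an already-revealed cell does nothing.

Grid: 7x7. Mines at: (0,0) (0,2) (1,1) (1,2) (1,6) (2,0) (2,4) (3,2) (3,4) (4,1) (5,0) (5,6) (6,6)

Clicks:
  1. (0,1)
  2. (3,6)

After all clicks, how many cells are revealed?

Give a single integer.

Click 1 (0,1) count=4: revealed 1 new [(0,1)] -> total=1
Click 2 (3,6) count=0: revealed 6 new [(2,5) (2,6) (3,5) (3,6) (4,5) (4,6)] -> total=7

Answer: 7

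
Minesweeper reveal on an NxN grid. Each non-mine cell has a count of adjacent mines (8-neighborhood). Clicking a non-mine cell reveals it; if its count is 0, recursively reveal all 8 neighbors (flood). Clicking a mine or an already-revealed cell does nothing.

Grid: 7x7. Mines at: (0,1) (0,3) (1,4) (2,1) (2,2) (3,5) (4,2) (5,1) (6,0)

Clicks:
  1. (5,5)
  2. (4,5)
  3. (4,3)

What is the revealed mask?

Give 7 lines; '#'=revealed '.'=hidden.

Answer: .......
.......
.......
.......
...####
..#####
..#####

Derivation:
Click 1 (5,5) count=0: revealed 14 new [(4,3) (4,4) (4,5) (4,6) (5,2) (5,3) (5,4) (5,5) (5,6) (6,2) (6,3) (6,4) (6,5) (6,6)] -> total=14
Click 2 (4,5) count=1: revealed 0 new [(none)] -> total=14
Click 3 (4,3) count=1: revealed 0 new [(none)] -> total=14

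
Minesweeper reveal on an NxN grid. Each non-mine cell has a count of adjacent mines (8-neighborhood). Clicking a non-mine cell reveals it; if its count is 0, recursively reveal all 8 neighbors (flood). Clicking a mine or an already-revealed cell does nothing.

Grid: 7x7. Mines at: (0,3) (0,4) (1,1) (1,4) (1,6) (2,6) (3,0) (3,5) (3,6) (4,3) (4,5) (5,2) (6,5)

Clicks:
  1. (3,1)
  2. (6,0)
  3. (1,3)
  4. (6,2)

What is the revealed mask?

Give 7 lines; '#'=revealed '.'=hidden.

Answer: .......
...#...
.......
.#.....
##.....
##.....
###....

Derivation:
Click 1 (3,1) count=1: revealed 1 new [(3,1)] -> total=1
Click 2 (6,0) count=0: revealed 6 new [(4,0) (4,1) (5,0) (5,1) (6,0) (6,1)] -> total=7
Click 3 (1,3) count=3: revealed 1 new [(1,3)] -> total=8
Click 4 (6,2) count=1: revealed 1 new [(6,2)] -> total=9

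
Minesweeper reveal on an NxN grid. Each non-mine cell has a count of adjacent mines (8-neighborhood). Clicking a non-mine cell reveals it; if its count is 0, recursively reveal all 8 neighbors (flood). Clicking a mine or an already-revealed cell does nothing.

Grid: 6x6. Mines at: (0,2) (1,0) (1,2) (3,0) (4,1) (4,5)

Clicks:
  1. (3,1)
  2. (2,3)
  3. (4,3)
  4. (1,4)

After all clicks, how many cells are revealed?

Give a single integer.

Answer: 21

Derivation:
Click 1 (3,1) count=2: revealed 1 new [(3,1)] -> total=1
Click 2 (2,3) count=1: revealed 1 new [(2,3)] -> total=2
Click 3 (4,3) count=0: revealed 19 new [(0,3) (0,4) (0,5) (1,3) (1,4) (1,5) (2,2) (2,4) (2,5) (3,2) (3,3) (3,4) (3,5) (4,2) (4,3) (4,4) (5,2) (5,3) (5,4)] -> total=21
Click 4 (1,4) count=0: revealed 0 new [(none)] -> total=21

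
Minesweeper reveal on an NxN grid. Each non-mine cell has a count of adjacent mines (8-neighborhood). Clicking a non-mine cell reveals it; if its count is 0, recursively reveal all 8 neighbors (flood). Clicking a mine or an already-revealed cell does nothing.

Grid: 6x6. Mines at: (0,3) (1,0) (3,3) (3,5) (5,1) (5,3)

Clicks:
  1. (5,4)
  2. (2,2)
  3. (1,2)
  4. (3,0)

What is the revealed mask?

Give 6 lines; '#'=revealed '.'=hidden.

Click 1 (5,4) count=1: revealed 1 new [(5,4)] -> total=1
Click 2 (2,2) count=1: revealed 1 new [(2,2)] -> total=2
Click 3 (1,2) count=1: revealed 1 new [(1,2)] -> total=3
Click 4 (3,0) count=0: revealed 8 new [(2,0) (2,1) (3,0) (3,1) (3,2) (4,0) (4,1) (4,2)] -> total=11

Answer: ......
..#...
###...
###...
###...
....#.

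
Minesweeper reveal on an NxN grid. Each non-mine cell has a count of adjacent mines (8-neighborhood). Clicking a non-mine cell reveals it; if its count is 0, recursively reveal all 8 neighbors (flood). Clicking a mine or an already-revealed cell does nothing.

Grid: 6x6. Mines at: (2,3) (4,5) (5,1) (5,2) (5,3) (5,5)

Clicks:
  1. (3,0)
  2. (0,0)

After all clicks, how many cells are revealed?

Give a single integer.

Click 1 (3,0) count=0: revealed 25 new [(0,0) (0,1) (0,2) (0,3) (0,4) (0,5) (1,0) (1,1) (1,2) (1,3) (1,4) (1,5) (2,0) (2,1) (2,2) (2,4) (2,5) (3,0) (3,1) (3,2) (3,4) (3,5) (4,0) (4,1) (4,2)] -> total=25
Click 2 (0,0) count=0: revealed 0 new [(none)] -> total=25

Answer: 25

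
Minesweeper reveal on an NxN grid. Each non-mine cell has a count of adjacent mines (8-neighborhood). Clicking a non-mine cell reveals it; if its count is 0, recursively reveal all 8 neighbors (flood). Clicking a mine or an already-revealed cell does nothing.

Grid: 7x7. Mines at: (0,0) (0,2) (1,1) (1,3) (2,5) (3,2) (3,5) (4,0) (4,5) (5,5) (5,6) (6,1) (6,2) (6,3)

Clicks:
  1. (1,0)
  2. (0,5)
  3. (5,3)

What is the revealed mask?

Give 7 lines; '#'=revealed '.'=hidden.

Answer: ....###
#...###
.......
.......
.......
...#...
.......

Derivation:
Click 1 (1,0) count=2: revealed 1 new [(1,0)] -> total=1
Click 2 (0,5) count=0: revealed 6 new [(0,4) (0,5) (0,6) (1,4) (1,5) (1,6)] -> total=7
Click 3 (5,3) count=2: revealed 1 new [(5,3)] -> total=8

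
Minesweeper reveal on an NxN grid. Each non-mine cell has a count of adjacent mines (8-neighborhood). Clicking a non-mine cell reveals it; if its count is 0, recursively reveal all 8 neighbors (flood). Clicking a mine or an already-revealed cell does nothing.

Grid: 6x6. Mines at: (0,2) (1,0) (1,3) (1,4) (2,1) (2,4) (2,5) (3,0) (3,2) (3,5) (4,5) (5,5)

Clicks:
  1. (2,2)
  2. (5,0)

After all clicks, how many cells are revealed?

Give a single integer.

Answer: 11

Derivation:
Click 1 (2,2) count=3: revealed 1 new [(2,2)] -> total=1
Click 2 (5,0) count=0: revealed 10 new [(4,0) (4,1) (4,2) (4,3) (4,4) (5,0) (5,1) (5,2) (5,3) (5,4)] -> total=11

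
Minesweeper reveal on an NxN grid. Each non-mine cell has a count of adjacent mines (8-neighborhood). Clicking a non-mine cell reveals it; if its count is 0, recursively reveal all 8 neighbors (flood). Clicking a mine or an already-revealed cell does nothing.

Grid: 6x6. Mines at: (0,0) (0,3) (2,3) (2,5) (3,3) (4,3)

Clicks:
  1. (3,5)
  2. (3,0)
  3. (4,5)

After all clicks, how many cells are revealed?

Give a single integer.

Click 1 (3,5) count=1: revealed 1 new [(3,5)] -> total=1
Click 2 (3,0) count=0: revealed 15 new [(1,0) (1,1) (1,2) (2,0) (2,1) (2,2) (3,0) (3,1) (3,2) (4,0) (4,1) (4,2) (5,0) (5,1) (5,2)] -> total=16
Click 3 (4,5) count=0: revealed 5 new [(3,4) (4,4) (4,5) (5,4) (5,5)] -> total=21

Answer: 21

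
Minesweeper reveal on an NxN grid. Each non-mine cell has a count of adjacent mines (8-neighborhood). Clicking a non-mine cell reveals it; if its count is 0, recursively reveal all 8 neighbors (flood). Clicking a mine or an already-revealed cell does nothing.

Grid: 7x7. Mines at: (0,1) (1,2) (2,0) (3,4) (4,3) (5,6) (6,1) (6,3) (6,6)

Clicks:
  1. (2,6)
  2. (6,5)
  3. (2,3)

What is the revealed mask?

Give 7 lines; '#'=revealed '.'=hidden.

Click 1 (2,6) count=0: revealed 16 new [(0,3) (0,4) (0,5) (0,6) (1,3) (1,4) (1,5) (1,6) (2,3) (2,4) (2,5) (2,6) (3,5) (3,6) (4,5) (4,6)] -> total=16
Click 2 (6,5) count=2: revealed 1 new [(6,5)] -> total=17
Click 3 (2,3) count=2: revealed 0 new [(none)] -> total=17

Answer: ...####
...####
...####
.....##
.....##
.......
.....#.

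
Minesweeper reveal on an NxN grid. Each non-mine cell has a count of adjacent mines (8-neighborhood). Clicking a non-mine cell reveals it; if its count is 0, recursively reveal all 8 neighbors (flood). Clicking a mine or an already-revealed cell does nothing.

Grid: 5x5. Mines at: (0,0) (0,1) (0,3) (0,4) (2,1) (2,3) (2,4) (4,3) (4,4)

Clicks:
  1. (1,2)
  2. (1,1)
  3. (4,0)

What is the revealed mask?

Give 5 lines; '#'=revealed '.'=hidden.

Answer: .....
.##..
.....
###..
###..

Derivation:
Click 1 (1,2) count=4: revealed 1 new [(1,2)] -> total=1
Click 2 (1,1) count=3: revealed 1 new [(1,1)] -> total=2
Click 3 (4,0) count=0: revealed 6 new [(3,0) (3,1) (3,2) (4,0) (4,1) (4,2)] -> total=8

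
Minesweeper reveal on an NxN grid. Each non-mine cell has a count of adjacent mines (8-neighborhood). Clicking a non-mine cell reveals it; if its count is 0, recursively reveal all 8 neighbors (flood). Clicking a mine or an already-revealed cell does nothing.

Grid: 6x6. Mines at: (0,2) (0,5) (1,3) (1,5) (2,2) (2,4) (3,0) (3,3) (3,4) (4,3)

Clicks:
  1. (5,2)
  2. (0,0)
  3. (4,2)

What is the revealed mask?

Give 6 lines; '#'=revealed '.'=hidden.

Click 1 (5,2) count=1: revealed 1 new [(5,2)] -> total=1
Click 2 (0,0) count=0: revealed 6 new [(0,0) (0,1) (1,0) (1,1) (2,0) (2,1)] -> total=7
Click 3 (4,2) count=2: revealed 1 new [(4,2)] -> total=8

Answer: ##....
##....
##....
......
..#...
..#...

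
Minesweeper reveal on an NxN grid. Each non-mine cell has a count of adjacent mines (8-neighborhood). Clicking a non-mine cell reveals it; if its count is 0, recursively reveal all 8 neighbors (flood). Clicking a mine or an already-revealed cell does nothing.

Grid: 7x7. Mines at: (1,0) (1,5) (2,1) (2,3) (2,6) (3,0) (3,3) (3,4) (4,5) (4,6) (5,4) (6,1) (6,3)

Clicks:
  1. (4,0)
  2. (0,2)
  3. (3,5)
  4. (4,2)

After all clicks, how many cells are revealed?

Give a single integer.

Click 1 (4,0) count=1: revealed 1 new [(4,0)] -> total=1
Click 2 (0,2) count=0: revealed 8 new [(0,1) (0,2) (0,3) (0,4) (1,1) (1,2) (1,3) (1,4)] -> total=9
Click 3 (3,5) count=4: revealed 1 new [(3,5)] -> total=10
Click 4 (4,2) count=1: revealed 1 new [(4,2)] -> total=11

Answer: 11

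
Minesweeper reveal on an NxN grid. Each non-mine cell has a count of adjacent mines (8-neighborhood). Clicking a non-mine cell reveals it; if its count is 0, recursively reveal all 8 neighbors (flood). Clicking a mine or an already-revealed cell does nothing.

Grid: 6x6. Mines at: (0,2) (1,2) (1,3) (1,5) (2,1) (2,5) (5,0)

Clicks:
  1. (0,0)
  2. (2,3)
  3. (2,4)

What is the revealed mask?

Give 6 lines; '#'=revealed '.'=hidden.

Answer: ##....
##....
...##.
......
......
......

Derivation:
Click 1 (0,0) count=0: revealed 4 new [(0,0) (0,1) (1,0) (1,1)] -> total=4
Click 2 (2,3) count=2: revealed 1 new [(2,3)] -> total=5
Click 3 (2,4) count=3: revealed 1 new [(2,4)] -> total=6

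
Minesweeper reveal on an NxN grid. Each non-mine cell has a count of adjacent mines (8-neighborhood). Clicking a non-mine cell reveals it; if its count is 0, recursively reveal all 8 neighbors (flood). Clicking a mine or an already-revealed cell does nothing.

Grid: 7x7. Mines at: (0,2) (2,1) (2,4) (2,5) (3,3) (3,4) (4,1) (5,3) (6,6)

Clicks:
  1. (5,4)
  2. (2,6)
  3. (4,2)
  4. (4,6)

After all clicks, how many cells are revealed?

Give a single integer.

Click 1 (5,4) count=1: revealed 1 new [(5,4)] -> total=1
Click 2 (2,6) count=1: revealed 1 new [(2,6)] -> total=2
Click 3 (4,2) count=3: revealed 1 new [(4,2)] -> total=3
Click 4 (4,6) count=0: revealed 6 new [(3,5) (3,6) (4,5) (4,6) (5,5) (5,6)] -> total=9

Answer: 9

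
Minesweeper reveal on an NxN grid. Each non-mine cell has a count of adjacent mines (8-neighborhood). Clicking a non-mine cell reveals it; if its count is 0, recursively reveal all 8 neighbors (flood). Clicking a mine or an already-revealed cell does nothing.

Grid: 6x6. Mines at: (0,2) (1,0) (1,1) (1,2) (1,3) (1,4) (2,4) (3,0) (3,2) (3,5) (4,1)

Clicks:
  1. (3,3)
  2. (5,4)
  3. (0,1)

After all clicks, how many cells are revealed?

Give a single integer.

Answer: 10

Derivation:
Click 1 (3,3) count=2: revealed 1 new [(3,3)] -> total=1
Click 2 (5,4) count=0: revealed 8 new [(4,2) (4,3) (4,4) (4,5) (5,2) (5,3) (5,4) (5,5)] -> total=9
Click 3 (0,1) count=4: revealed 1 new [(0,1)] -> total=10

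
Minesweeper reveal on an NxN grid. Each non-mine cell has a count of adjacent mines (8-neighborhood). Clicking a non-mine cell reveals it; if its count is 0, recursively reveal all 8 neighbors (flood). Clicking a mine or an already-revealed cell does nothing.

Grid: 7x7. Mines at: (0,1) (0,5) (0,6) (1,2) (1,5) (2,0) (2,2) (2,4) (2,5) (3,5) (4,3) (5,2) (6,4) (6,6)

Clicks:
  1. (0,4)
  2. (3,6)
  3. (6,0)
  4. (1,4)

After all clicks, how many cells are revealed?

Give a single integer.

Answer: 11

Derivation:
Click 1 (0,4) count=2: revealed 1 new [(0,4)] -> total=1
Click 2 (3,6) count=2: revealed 1 new [(3,6)] -> total=2
Click 3 (6,0) count=0: revealed 8 new [(3,0) (3,1) (4,0) (4,1) (5,0) (5,1) (6,0) (6,1)] -> total=10
Click 4 (1,4) count=4: revealed 1 new [(1,4)] -> total=11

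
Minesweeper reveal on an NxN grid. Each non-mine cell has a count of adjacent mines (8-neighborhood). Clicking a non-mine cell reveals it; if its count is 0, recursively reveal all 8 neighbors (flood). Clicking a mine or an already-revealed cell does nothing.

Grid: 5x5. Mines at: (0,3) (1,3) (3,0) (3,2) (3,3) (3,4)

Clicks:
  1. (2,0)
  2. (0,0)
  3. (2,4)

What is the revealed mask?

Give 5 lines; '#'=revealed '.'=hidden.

Answer: ###..
###..
###.#
.....
.....

Derivation:
Click 1 (2,0) count=1: revealed 1 new [(2,0)] -> total=1
Click 2 (0,0) count=0: revealed 8 new [(0,0) (0,1) (0,2) (1,0) (1,1) (1,2) (2,1) (2,2)] -> total=9
Click 3 (2,4) count=3: revealed 1 new [(2,4)] -> total=10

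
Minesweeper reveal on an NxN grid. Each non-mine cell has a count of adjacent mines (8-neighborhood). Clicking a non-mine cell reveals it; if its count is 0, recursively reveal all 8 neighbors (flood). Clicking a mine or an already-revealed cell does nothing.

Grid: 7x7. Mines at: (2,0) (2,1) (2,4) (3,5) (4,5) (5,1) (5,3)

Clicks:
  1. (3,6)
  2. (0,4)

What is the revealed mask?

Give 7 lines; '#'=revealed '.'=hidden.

Answer: #######
#######
.....##
......#
.......
.......
.......

Derivation:
Click 1 (3,6) count=2: revealed 1 new [(3,6)] -> total=1
Click 2 (0,4) count=0: revealed 16 new [(0,0) (0,1) (0,2) (0,3) (0,4) (0,5) (0,6) (1,0) (1,1) (1,2) (1,3) (1,4) (1,5) (1,6) (2,5) (2,6)] -> total=17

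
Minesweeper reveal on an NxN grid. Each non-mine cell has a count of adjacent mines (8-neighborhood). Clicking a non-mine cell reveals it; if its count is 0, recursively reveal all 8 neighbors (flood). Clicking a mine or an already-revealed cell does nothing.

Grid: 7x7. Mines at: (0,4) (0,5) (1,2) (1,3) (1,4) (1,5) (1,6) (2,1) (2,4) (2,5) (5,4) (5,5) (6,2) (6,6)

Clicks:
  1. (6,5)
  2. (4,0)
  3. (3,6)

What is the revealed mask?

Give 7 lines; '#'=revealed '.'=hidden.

Answer: .......
.......
.......
####..#
####...
####...
##...#.

Derivation:
Click 1 (6,5) count=3: revealed 1 new [(6,5)] -> total=1
Click 2 (4,0) count=0: revealed 14 new [(3,0) (3,1) (3,2) (3,3) (4,0) (4,1) (4,2) (4,3) (5,0) (5,1) (5,2) (5,3) (6,0) (6,1)] -> total=15
Click 3 (3,6) count=1: revealed 1 new [(3,6)] -> total=16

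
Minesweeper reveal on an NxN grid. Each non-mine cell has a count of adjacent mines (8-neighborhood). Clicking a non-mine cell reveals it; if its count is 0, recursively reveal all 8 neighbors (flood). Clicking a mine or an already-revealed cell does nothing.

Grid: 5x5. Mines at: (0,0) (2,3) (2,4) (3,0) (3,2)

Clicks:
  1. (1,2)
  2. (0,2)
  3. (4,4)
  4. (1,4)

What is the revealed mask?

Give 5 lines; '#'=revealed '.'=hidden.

Answer: .####
.####
.....
...##
...##

Derivation:
Click 1 (1,2) count=1: revealed 1 new [(1,2)] -> total=1
Click 2 (0,2) count=0: revealed 7 new [(0,1) (0,2) (0,3) (0,4) (1,1) (1,3) (1,4)] -> total=8
Click 3 (4,4) count=0: revealed 4 new [(3,3) (3,4) (4,3) (4,4)] -> total=12
Click 4 (1,4) count=2: revealed 0 new [(none)] -> total=12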